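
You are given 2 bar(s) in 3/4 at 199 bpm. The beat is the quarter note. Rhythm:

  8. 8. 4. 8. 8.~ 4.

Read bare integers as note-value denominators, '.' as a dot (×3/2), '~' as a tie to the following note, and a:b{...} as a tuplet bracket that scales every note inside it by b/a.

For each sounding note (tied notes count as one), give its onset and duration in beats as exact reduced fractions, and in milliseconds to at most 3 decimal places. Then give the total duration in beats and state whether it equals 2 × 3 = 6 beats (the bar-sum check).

1) 0.0ms=0b +226.131ms=3/4b
2) 226.131ms=3/4b +226.131ms=3/4b
3) 452.261ms=3/2b +452.261ms=3/2b
4) 904.523ms=3b +226.131ms=3/4b
5) 1130.653ms=15/4b +678.392ms=9/4b
Σ=6b of 6 (199bpm 3/4) — PASS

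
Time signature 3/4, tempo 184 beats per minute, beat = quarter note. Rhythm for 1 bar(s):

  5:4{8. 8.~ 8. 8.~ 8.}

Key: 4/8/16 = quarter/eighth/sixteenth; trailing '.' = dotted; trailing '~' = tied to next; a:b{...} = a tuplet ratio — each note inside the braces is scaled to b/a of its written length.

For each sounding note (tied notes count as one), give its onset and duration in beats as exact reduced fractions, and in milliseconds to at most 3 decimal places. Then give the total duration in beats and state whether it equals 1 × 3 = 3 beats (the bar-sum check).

1) 0.0ms=0b +195.652ms=3/5b
2) 195.652ms=3/5b +391.304ms=6/5b
3) 586.957ms=9/5b +391.304ms=6/5b
Σ=3b of 3 (184bpm 3/4) — PASS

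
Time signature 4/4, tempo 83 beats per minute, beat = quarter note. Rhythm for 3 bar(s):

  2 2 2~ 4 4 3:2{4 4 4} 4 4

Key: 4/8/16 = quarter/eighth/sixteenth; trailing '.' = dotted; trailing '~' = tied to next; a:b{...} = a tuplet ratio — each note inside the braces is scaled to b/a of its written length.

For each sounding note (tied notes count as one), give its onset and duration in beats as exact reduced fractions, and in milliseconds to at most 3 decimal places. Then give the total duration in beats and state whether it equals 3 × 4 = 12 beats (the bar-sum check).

1) 0.0ms=0b +1445.783ms=2b
2) 1445.783ms=2b +1445.783ms=2b
3) 2891.566ms=4b +2168.675ms=3b
4) 5060.241ms=7b +722.892ms=1b
5) 5783.133ms=8b +481.928ms=2/3b
6) 6265.06ms=26/3b +481.928ms=2/3b
7) 6746.988ms=28/3b +481.928ms=2/3b
8) 7228.916ms=10b +722.892ms=1b
9) 7951.807ms=11b +722.892ms=1b
Σ=12b of 12 (83bpm 4/4) — PASS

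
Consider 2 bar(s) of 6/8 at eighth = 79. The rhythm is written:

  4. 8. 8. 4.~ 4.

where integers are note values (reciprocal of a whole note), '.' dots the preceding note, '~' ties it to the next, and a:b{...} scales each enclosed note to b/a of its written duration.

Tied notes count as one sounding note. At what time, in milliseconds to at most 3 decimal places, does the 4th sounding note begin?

note 4 onset = 6b = 4556.962ms

1. 0.0ms @ 0 + 2278.481ms (3)
2. 2278.481ms @ 3 + 1139.241ms (3/2)
3. 3417.722ms @ 9/2 + 1139.241ms (3/2)
4. 4556.962ms @ 6 + 4556.962ms (6)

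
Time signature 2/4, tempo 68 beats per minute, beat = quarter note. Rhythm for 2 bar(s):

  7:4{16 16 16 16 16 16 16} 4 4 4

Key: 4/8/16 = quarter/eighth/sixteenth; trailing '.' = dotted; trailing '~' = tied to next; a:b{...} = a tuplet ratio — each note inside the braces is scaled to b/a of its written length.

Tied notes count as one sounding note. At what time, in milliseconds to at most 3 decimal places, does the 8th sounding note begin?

note 8 onset = 1b = 882.353ms

1. 0.0ms @ 0 + 126.05ms (1/7)
2. 126.05ms @ 1/7 + 126.05ms (1/7)
3. 252.101ms @ 2/7 + 126.05ms (1/7)
4. 378.151ms @ 3/7 + 126.05ms (1/7)
5. 504.202ms @ 4/7 + 126.05ms (1/7)
6. 630.252ms @ 5/7 + 126.05ms (1/7)
7. 756.303ms @ 6/7 + 126.05ms (1/7)
8. 882.353ms @ 1 + 882.353ms (1)
9. 1764.706ms @ 2 + 882.353ms (1)
10. 2647.059ms @ 3 + 882.353ms (1)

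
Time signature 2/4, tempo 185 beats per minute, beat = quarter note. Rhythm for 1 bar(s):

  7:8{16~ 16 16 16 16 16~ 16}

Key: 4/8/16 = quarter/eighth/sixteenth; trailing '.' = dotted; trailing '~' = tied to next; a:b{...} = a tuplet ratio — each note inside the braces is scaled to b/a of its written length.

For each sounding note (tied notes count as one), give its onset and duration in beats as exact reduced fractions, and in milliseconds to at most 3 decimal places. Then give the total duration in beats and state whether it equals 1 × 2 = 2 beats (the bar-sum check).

1) 0.0ms=0b +185.328ms=4/7b
2) 185.328ms=4/7b +92.664ms=2/7b
3) 277.992ms=6/7b +92.664ms=2/7b
4) 370.656ms=8/7b +92.664ms=2/7b
5) 463.32ms=10/7b +185.328ms=4/7b
Σ=2b of 2 (185bpm 2/4) — PASS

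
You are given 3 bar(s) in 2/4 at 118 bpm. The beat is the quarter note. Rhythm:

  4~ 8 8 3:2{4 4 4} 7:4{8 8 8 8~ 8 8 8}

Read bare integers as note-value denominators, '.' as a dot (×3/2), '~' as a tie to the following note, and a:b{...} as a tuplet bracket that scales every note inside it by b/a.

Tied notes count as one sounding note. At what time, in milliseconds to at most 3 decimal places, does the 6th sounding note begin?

note 6 onset = 4b = 2033.898ms

1. 0.0ms @ 0 + 762.712ms (3/2)
2. 762.712ms @ 3/2 + 254.237ms (1/2)
3. 1016.949ms @ 2 + 338.983ms (2/3)
4. 1355.932ms @ 8/3 + 338.983ms (2/3)
5. 1694.915ms @ 10/3 + 338.983ms (2/3)
6. 2033.898ms @ 4 + 145.278ms (2/7)
7. 2179.177ms @ 30/7 + 145.278ms (2/7)
8. 2324.455ms @ 32/7 + 145.278ms (2/7)
9. 2469.734ms @ 34/7 + 290.557ms (4/7)
10. 2760.291ms @ 38/7 + 145.278ms (2/7)
11. 2905.569ms @ 40/7 + 145.278ms (2/7)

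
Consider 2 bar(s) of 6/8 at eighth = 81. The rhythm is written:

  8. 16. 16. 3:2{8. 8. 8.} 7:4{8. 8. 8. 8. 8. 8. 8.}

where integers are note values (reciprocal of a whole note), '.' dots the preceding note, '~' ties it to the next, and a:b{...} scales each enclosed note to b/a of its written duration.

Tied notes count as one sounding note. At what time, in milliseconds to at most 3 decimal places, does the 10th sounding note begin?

note 10 onset = 60/7b = 6349.206ms

1. 0.0ms @ 0 + 1111.111ms (3/2)
2. 1111.111ms @ 3/2 + 555.556ms (3/4)
3. 1666.667ms @ 9/4 + 555.556ms (3/4)
4. 2222.222ms @ 3 + 740.741ms (1)
5. 2962.963ms @ 4 + 740.741ms (1)
6. 3703.704ms @ 5 + 740.741ms (1)
7. 4444.444ms @ 6 + 634.921ms (6/7)
8. 5079.365ms @ 48/7 + 634.921ms (6/7)
9. 5714.286ms @ 54/7 + 634.921ms (6/7)
10. 6349.206ms @ 60/7 + 634.921ms (6/7)
11. 6984.127ms @ 66/7 + 634.921ms (6/7)
12. 7619.048ms @ 72/7 + 634.921ms (6/7)
13. 8253.968ms @ 78/7 + 634.921ms (6/7)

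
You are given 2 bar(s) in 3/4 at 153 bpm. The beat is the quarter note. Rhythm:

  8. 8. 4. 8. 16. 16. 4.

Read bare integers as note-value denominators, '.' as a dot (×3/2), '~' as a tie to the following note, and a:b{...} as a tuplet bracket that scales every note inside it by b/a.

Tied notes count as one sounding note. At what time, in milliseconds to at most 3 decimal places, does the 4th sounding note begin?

note 4 onset = 3b = 1176.471ms

1. 0.0ms @ 0 + 294.118ms (3/4)
2. 294.118ms @ 3/4 + 294.118ms (3/4)
3. 588.235ms @ 3/2 + 588.235ms (3/2)
4. 1176.471ms @ 3 + 294.118ms (3/4)
5. 1470.588ms @ 15/4 + 147.059ms (3/8)
6. 1617.647ms @ 33/8 + 147.059ms (3/8)
7. 1764.706ms @ 9/2 + 588.235ms (3/2)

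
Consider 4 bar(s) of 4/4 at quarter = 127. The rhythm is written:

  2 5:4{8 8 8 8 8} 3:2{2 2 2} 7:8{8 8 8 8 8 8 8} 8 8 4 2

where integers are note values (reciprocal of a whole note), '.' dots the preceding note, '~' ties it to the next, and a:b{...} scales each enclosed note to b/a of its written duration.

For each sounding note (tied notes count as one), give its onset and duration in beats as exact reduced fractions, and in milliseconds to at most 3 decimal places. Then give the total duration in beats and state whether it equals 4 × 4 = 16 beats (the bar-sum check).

1) 0.0ms=0b +944.882ms=2b
2) 944.882ms=2b +188.976ms=2/5b
3) 1133.858ms=12/5b +188.976ms=2/5b
4) 1322.835ms=14/5b +188.976ms=2/5b
5) 1511.811ms=16/5b +188.976ms=2/5b
6) 1700.787ms=18/5b +188.976ms=2/5b
7) 1889.764ms=4b +629.921ms=4/3b
8) 2519.685ms=16/3b +629.921ms=4/3b
9) 3149.606ms=20/3b +629.921ms=4/3b
10) 3779.528ms=8b +269.966ms=4/7b
11) 4049.494ms=60/7b +269.966ms=4/7b
12) 4319.46ms=64/7b +269.966ms=4/7b
13) 4589.426ms=68/7b +269.966ms=4/7b
14) 4859.393ms=72/7b +269.966ms=4/7b
15) 5129.359ms=76/7b +269.966ms=4/7b
16) 5399.325ms=80/7b +269.966ms=4/7b
17) 5669.291ms=12b +236.22ms=1/2b
18) 5905.512ms=25/2b +236.22ms=1/2b
19) 6141.732ms=13b +472.441ms=1b
20) 6614.173ms=14b +944.882ms=2b
Σ=16b of 16 (127bpm 4/4) — PASS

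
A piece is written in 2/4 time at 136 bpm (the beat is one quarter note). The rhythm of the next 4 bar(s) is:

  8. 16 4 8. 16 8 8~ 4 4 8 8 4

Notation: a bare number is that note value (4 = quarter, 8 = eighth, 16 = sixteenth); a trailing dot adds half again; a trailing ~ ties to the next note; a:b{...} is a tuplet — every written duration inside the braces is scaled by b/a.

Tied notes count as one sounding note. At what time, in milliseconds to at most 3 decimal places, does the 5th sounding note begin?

1. 0.0ms @ 0 + 330.882ms (3/4)
2. 330.882ms @ 3/4 + 110.294ms (1/4)
3. 441.176ms @ 1 + 441.176ms (1)
4. 882.353ms @ 2 + 330.882ms (3/4)
5. 1213.235ms @ 11/4 + 110.294ms (1/4)
6. 1323.529ms @ 3 + 220.588ms (1/2)
7. 1544.118ms @ 7/2 + 661.765ms (3/2)
8. 2205.882ms @ 5 + 441.176ms (1)
9. 2647.059ms @ 6 + 220.588ms (1/2)
10. 2867.647ms @ 13/2 + 220.588ms (1/2)
11. 3088.235ms @ 7 + 441.176ms (1)

note 5 onset = 11/4b = 1213.235ms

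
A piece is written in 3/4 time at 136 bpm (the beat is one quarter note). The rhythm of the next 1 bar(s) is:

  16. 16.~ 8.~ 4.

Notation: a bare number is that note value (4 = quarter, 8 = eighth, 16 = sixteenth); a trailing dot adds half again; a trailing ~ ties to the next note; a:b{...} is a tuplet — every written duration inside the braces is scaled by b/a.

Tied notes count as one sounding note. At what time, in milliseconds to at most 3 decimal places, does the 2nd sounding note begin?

1. 0.0ms @ 0 + 165.441ms (3/8)
2. 165.441ms @ 3/8 + 1158.088ms (21/8)

note 2 onset = 3/8b = 165.441ms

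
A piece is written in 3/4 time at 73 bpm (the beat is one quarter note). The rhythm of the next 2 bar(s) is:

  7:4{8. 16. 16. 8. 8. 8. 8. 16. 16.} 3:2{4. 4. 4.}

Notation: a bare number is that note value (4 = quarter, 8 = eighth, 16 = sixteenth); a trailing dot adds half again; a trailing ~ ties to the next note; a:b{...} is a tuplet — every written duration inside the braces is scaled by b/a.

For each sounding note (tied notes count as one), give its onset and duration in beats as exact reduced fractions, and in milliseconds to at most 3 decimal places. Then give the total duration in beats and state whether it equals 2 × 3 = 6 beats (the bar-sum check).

1) 0.0ms=0b +352.25ms=3/7b
2) 352.25ms=3/7b +176.125ms=3/14b
3) 528.376ms=9/14b +176.125ms=3/14b
4) 704.501ms=6/7b +352.25ms=3/7b
5) 1056.751ms=9/7b +352.25ms=3/7b
6) 1409.002ms=12/7b +352.25ms=3/7b
7) 1761.252ms=15/7b +352.25ms=3/7b
8) 2113.503ms=18/7b +176.125ms=3/14b
9) 2289.628ms=39/14b +176.125ms=3/14b
10) 2465.753ms=3b +821.918ms=1b
11) 3287.671ms=4b +821.918ms=1b
12) 4109.589ms=5b +821.918ms=1b
Σ=6b of 6 (73bpm 3/4) — PASS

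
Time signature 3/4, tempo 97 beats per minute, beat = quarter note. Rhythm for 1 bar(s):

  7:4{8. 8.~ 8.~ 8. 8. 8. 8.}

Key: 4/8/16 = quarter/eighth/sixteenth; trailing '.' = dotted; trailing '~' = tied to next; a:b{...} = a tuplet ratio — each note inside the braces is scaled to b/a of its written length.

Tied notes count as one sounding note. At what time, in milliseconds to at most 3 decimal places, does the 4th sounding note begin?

1. 0.0ms @ 0 + 265.096ms (3/7)
2. 265.096ms @ 3/7 + 795.287ms (9/7)
3. 1060.383ms @ 12/7 + 265.096ms (3/7)
4. 1325.479ms @ 15/7 + 265.096ms (3/7)
5. 1590.574ms @ 18/7 + 265.096ms (3/7)

note 4 onset = 15/7b = 1325.479ms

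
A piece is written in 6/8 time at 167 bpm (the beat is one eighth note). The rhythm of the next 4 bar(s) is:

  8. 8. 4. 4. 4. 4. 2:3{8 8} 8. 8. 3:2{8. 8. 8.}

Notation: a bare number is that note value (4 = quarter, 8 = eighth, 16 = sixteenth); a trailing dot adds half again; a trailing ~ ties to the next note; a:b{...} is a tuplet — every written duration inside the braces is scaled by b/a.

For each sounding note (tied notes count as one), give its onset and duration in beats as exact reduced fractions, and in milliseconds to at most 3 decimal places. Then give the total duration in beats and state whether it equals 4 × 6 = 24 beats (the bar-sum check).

1) 0.0ms=0b +538.922ms=3/2b
2) 538.922ms=3/2b +538.922ms=3/2b
3) 1077.844ms=3b +1077.844ms=3b
4) 2155.689ms=6b +1077.844ms=3b
5) 3233.533ms=9b +1077.844ms=3b
6) 4311.377ms=12b +1077.844ms=3b
7) 5389.222ms=15b +538.922ms=3/2b
8) 5928.144ms=33/2b +538.922ms=3/2b
9) 6467.066ms=18b +538.922ms=3/2b
10) 7005.988ms=39/2b +538.922ms=3/2b
11) 7544.91ms=21b +359.281ms=1b
12) 7904.192ms=22b +359.281ms=1b
13) 8263.473ms=23b +359.281ms=1b
Σ=24b of 24 (167bpm 6/8) — PASS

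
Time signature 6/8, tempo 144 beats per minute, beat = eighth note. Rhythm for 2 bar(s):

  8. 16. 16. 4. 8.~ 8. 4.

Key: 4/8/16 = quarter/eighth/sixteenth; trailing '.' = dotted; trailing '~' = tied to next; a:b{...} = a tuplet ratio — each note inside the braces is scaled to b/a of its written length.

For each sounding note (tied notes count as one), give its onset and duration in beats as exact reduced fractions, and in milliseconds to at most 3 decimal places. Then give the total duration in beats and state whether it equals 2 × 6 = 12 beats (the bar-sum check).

1) 0.0ms=0b +625.0ms=3/2b
2) 625.0ms=3/2b +312.5ms=3/4b
3) 937.5ms=9/4b +312.5ms=3/4b
4) 1250.0ms=3b +1250.0ms=3b
5) 2500.0ms=6b +1250.0ms=3b
6) 3750.0ms=9b +1250.0ms=3b
Σ=12b of 12 (144bpm 6/8) — PASS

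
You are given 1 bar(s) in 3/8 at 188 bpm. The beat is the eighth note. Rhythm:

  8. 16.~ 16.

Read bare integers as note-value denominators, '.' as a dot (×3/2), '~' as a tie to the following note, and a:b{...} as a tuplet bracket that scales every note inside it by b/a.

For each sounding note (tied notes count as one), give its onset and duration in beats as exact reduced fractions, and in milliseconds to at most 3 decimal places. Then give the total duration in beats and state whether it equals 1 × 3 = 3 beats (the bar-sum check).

1) 0.0ms=0b +478.723ms=3/2b
2) 478.723ms=3/2b +478.723ms=3/2b
Σ=3b of 3 (188bpm 3/8) — PASS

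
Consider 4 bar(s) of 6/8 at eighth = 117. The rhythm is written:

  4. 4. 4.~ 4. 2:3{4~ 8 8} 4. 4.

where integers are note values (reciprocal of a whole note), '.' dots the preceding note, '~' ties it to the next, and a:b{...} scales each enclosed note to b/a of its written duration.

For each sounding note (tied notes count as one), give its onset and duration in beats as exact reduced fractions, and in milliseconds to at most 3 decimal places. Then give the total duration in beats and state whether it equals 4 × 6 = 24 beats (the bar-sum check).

1) 0.0ms=0b +1538.462ms=3b
2) 1538.462ms=3b +1538.462ms=3b
3) 3076.923ms=6b +3076.923ms=6b
4) 6153.846ms=12b +2307.692ms=9/2b
5) 8461.538ms=33/2b +769.231ms=3/2b
6) 9230.769ms=18b +1538.462ms=3b
7) 10769.231ms=21b +1538.462ms=3b
Σ=24b of 24 (117bpm 6/8) — PASS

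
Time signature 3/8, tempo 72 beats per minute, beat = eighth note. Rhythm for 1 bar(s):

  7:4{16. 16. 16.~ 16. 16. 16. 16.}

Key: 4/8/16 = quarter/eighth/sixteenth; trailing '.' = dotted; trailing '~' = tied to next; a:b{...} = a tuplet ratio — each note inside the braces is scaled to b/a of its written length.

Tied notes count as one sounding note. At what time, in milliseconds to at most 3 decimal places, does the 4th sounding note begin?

1. 0.0ms @ 0 + 357.143ms (3/7)
2. 357.143ms @ 3/7 + 357.143ms (3/7)
3. 714.286ms @ 6/7 + 714.286ms (6/7)
4. 1428.571ms @ 12/7 + 357.143ms (3/7)
5. 1785.714ms @ 15/7 + 357.143ms (3/7)
6. 2142.857ms @ 18/7 + 357.143ms (3/7)

note 4 onset = 12/7b = 1428.571ms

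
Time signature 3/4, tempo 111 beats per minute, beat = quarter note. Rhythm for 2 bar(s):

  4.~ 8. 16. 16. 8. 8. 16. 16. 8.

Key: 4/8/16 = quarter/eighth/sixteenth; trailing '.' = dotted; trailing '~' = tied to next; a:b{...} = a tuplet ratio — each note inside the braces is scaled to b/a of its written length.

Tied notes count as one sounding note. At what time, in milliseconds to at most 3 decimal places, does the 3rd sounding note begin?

note 3 onset = 21/8b = 1418.919ms

1. 0.0ms @ 0 + 1216.216ms (9/4)
2. 1216.216ms @ 9/4 + 202.703ms (3/8)
3. 1418.919ms @ 21/8 + 202.703ms (3/8)
4. 1621.622ms @ 3 + 405.405ms (3/4)
5. 2027.027ms @ 15/4 + 405.405ms (3/4)
6. 2432.432ms @ 9/2 + 202.703ms (3/8)
7. 2635.135ms @ 39/8 + 202.703ms (3/8)
8. 2837.838ms @ 21/4 + 405.405ms (3/4)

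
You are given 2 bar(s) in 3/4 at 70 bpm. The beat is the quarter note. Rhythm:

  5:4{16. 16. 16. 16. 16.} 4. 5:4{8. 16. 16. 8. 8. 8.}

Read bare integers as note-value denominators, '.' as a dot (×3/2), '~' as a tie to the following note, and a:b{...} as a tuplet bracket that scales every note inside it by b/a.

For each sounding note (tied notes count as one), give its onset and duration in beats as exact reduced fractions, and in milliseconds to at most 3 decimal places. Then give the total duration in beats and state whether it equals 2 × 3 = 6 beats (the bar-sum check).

1) 0.0ms=0b +257.143ms=3/10b
2) 257.143ms=3/10b +257.143ms=3/10b
3) 514.286ms=3/5b +257.143ms=3/10b
4) 771.429ms=9/10b +257.143ms=3/10b
5) 1028.571ms=6/5b +257.143ms=3/10b
6) 1285.714ms=3/2b +1285.714ms=3/2b
7) 2571.429ms=3b +514.286ms=3/5b
8) 3085.714ms=18/5b +257.143ms=3/10b
9) 3342.857ms=39/10b +257.143ms=3/10b
10) 3600.0ms=21/5b +514.286ms=3/5b
11) 4114.286ms=24/5b +514.286ms=3/5b
12) 4628.571ms=27/5b +514.286ms=3/5b
Σ=6b of 6 (70bpm 3/4) — PASS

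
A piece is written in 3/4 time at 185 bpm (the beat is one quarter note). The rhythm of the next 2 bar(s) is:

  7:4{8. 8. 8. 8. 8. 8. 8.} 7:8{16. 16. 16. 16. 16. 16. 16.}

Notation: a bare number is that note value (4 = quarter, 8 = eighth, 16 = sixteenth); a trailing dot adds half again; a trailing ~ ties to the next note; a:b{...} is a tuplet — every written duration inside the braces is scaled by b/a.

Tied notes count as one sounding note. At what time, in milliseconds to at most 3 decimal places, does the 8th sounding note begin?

note 8 onset = 3b = 972.973ms

1. 0.0ms @ 0 + 138.996ms (3/7)
2. 138.996ms @ 3/7 + 138.996ms (3/7)
3. 277.992ms @ 6/7 + 138.996ms (3/7)
4. 416.988ms @ 9/7 + 138.996ms (3/7)
5. 555.985ms @ 12/7 + 138.996ms (3/7)
6. 694.981ms @ 15/7 + 138.996ms (3/7)
7. 833.977ms @ 18/7 + 138.996ms (3/7)
8. 972.973ms @ 3 + 138.996ms (3/7)
9. 1111.969ms @ 24/7 + 138.996ms (3/7)
10. 1250.965ms @ 27/7 + 138.996ms (3/7)
11. 1389.961ms @ 30/7 + 138.996ms (3/7)
12. 1528.958ms @ 33/7 + 138.996ms (3/7)
13. 1667.954ms @ 36/7 + 138.996ms (3/7)
14. 1806.95ms @ 39/7 + 138.996ms (3/7)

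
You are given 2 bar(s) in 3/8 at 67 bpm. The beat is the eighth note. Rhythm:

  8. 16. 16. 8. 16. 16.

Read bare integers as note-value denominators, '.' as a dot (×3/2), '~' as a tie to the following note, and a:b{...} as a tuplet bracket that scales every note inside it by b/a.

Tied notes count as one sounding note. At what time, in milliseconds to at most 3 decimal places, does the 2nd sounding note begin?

1. 0.0ms @ 0 + 1343.284ms (3/2)
2. 1343.284ms @ 3/2 + 671.642ms (3/4)
3. 2014.925ms @ 9/4 + 671.642ms (3/4)
4. 2686.567ms @ 3 + 1343.284ms (3/2)
5. 4029.851ms @ 9/2 + 671.642ms (3/4)
6. 4701.493ms @ 21/4 + 671.642ms (3/4)

note 2 onset = 3/2b = 1343.284ms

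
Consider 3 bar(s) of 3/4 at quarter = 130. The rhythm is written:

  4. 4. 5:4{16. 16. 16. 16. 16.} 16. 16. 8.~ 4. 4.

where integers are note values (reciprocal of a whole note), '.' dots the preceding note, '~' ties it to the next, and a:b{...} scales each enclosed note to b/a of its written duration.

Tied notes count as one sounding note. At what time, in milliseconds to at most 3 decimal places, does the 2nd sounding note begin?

note 2 onset = 3/2b = 692.308ms

1. 0.0ms @ 0 + 692.308ms (3/2)
2. 692.308ms @ 3/2 + 692.308ms (3/2)
3. 1384.615ms @ 3 + 138.462ms (3/10)
4. 1523.077ms @ 33/10 + 138.462ms (3/10)
5. 1661.538ms @ 18/5 + 138.462ms (3/10)
6. 1800.0ms @ 39/10 + 138.462ms (3/10)
7. 1938.462ms @ 21/5 + 138.462ms (3/10)
8. 2076.923ms @ 9/2 + 173.077ms (3/8)
9. 2250.0ms @ 39/8 + 173.077ms (3/8)
10. 2423.077ms @ 21/4 + 1038.462ms (9/4)
11. 3461.538ms @ 15/2 + 692.308ms (3/2)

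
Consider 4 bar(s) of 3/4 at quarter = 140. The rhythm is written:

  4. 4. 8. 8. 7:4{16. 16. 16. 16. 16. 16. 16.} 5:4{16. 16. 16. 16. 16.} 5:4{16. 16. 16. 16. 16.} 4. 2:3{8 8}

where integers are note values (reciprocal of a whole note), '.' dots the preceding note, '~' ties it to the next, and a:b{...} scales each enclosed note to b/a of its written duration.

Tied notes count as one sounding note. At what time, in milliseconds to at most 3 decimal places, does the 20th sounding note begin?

note 20 onset = 42/5b = 3600.0ms

1. 0.0ms @ 0 + 642.857ms (3/2)
2. 642.857ms @ 3/2 + 642.857ms (3/2)
3. 1285.714ms @ 3 + 321.429ms (3/4)
4. 1607.143ms @ 15/4 + 321.429ms (3/4)
5. 1928.571ms @ 9/2 + 91.837ms (3/14)
6. 2020.408ms @ 33/7 + 91.837ms (3/14)
7. 2112.245ms @ 69/14 + 91.837ms (3/14)
8. 2204.082ms @ 36/7 + 91.837ms (3/14)
9. 2295.918ms @ 75/14 + 91.837ms (3/14)
10. 2387.755ms @ 39/7 + 91.837ms (3/14)
11. 2479.592ms @ 81/14 + 91.837ms (3/14)
12. 2571.429ms @ 6 + 128.571ms (3/10)
13. 2700.0ms @ 63/10 + 128.571ms (3/10)
14. 2828.571ms @ 33/5 + 128.571ms (3/10)
15. 2957.143ms @ 69/10 + 128.571ms (3/10)
16. 3085.714ms @ 36/5 + 128.571ms (3/10)
17. 3214.286ms @ 15/2 + 128.571ms (3/10)
18. 3342.857ms @ 39/5 + 128.571ms (3/10)
19. 3471.429ms @ 81/10 + 128.571ms (3/10)
20. 3600.0ms @ 42/5 + 128.571ms (3/10)
21. 3728.571ms @ 87/10 + 128.571ms (3/10)
22. 3857.143ms @ 9 + 642.857ms (3/2)
23. 4500.0ms @ 21/2 + 321.429ms (3/4)
24. 4821.429ms @ 45/4 + 321.429ms (3/4)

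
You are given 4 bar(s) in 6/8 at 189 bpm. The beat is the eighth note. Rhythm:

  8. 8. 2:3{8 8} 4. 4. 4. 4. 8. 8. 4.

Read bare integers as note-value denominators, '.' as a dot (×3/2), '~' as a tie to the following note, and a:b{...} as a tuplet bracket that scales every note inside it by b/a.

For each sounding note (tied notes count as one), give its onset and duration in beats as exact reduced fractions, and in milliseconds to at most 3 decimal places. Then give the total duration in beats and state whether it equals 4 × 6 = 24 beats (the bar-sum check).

1) 0.0ms=0b +476.19ms=3/2b
2) 476.19ms=3/2b +476.19ms=3/2b
3) 952.381ms=3b +476.19ms=3/2b
4) 1428.571ms=9/2b +476.19ms=3/2b
5) 1904.762ms=6b +952.381ms=3b
6) 2857.143ms=9b +952.381ms=3b
7) 3809.524ms=12b +952.381ms=3b
8) 4761.905ms=15b +952.381ms=3b
9) 5714.286ms=18b +476.19ms=3/2b
10) 6190.476ms=39/2b +476.19ms=3/2b
11) 6666.667ms=21b +952.381ms=3b
Σ=24b of 24 (189bpm 6/8) — PASS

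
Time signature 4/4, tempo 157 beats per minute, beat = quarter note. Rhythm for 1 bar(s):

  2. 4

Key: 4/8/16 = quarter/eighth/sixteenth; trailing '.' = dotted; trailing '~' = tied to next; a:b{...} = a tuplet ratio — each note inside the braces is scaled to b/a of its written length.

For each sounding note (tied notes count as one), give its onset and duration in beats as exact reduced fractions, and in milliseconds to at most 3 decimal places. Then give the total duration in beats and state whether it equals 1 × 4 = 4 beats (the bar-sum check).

1) 0.0ms=0b +1146.497ms=3b
2) 1146.497ms=3b +382.166ms=1b
Σ=4b of 4 (157bpm 4/4) — PASS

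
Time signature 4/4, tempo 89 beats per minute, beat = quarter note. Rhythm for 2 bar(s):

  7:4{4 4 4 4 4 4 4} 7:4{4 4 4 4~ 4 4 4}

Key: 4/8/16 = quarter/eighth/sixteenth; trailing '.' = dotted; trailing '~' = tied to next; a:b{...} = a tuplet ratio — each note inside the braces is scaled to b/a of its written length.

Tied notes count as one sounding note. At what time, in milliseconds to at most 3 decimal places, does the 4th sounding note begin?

1. 0.0ms @ 0 + 385.233ms (4/7)
2. 385.233ms @ 4/7 + 385.233ms (4/7)
3. 770.465ms @ 8/7 + 385.233ms (4/7)
4. 1155.698ms @ 12/7 + 385.233ms (4/7)
5. 1540.931ms @ 16/7 + 385.233ms (4/7)
6. 1926.164ms @ 20/7 + 385.233ms (4/7)
7. 2311.396ms @ 24/7 + 385.233ms (4/7)
8. 2696.629ms @ 4 + 385.233ms (4/7)
9. 3081.862ms @ 32/7 + 385.233ms (4/7)
10. 3467.095ms @ 36/7 + 385.233ms (4/7)
11. 3852.327ms @ 40/7 + 770.465ms (8/7)
12. 4622.793ms @ 48/7 + 385.233ms (4/7)
13. 5008.026ms @ 52/7 + 385.233ms (4/7)

note 4 onset = 12/7b = 1155.698ms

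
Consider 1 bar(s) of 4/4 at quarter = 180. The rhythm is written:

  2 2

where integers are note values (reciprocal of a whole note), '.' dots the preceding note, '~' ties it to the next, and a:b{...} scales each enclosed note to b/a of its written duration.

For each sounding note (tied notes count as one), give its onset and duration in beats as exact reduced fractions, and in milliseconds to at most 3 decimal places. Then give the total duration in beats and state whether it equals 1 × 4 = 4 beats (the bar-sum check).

1) 0.0ms=0b +666.667ms=2b
2) 666.667ms=2b +666.667ms=2b
Σ=4b of 4 (180bpm 4/4) — PASS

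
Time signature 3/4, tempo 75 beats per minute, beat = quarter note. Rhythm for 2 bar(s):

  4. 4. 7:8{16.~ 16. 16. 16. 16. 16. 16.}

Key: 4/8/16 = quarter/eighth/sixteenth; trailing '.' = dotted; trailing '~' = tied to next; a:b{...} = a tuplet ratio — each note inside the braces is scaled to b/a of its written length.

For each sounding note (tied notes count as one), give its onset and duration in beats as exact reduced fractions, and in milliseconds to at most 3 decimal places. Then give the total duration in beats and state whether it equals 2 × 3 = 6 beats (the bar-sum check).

1) 0.0ms=0b +1200.0ms=3/2b
2) 1200.0ms=3/2b +1200.0ms=3/2b
3) 2400.0ms=3b +685.714ms=6/7b
4) 3085.714ms=27/7b +342.857ms=3/7b
5) 3428.571ms=30/7b +342.857ms=3/7b
6) 3771.429ms=33/7b +342.857ms=3/7b
7) 4114.286ms=36/7b +342.857ms=3/7b
8) 4457.143ms=39/7b +342.857ms=3/7b
Σ=6b of 6 (75bpm 3/4) — PASS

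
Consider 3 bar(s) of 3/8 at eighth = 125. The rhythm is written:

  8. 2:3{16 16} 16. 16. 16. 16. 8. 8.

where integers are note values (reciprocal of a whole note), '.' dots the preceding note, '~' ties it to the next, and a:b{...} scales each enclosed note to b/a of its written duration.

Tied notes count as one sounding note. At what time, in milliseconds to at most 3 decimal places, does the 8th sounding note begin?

1. 0.0ms @ 0 + 720.0ms (3/2)
2. 720.0ms @ 3/2 + 360.0ms (3/4)
3. 1080.0ms @ 9/4 + 360.0ms (3/4)
4. 1440.0ms @ 3 + 360.0ms (3/4)
5. 1800.0ms @ 15/4 + 360.0ms (3/4)
6. 2160.0ms @ 9/2 + 360.0ms (3/4)
7. 2520.0ms @ 21/4 + 360.0ms (3/4)
8. 2880.0ms @ 6 + 720.0ms (3/2)
9. 3600.0ms @ 15/2 + 720.0ms (3/2)

note 8 onset = 6b = 2880.0ms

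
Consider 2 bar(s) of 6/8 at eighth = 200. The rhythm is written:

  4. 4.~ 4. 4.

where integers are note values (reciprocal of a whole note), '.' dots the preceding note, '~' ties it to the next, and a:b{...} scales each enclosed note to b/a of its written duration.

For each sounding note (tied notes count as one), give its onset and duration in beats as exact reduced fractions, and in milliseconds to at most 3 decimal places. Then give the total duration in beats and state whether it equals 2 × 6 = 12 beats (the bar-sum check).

1) 0.0ms=0b +900.0ms=3b
2) 900.0ms=3b +1800.0ms=6b
3) 2700.0ms=9b +900.0ms=3b
Σ=12b of 12 (200bpm 6/8) — PASS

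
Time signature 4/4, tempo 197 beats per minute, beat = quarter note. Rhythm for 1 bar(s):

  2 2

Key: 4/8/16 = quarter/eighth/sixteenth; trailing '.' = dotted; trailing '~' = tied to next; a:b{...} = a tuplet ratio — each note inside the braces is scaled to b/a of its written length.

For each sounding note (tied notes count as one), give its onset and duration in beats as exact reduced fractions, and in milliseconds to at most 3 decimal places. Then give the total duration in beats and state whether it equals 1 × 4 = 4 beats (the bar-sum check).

1) 0.0ms=0b +609.137ms=2b
2) 609.137ms=2b +609.137ms=2b
Σ=4b of 4 (197bpm 4/4) — PASS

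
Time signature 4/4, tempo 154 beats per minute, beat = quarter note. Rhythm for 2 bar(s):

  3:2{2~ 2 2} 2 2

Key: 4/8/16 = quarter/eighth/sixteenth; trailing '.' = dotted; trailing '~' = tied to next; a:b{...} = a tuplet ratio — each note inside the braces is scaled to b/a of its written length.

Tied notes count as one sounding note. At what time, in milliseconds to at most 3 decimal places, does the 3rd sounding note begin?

note 3 onset = 4b = 1558.442ms

1. 0.0ms @ 0 + 1038.961ms (8/3)
2. 1038.961ms @ 8/3 + 519.481ms (4/3)
3. 1558.442ms @ 4 + 779.221ms (2)
4. 2337.662ms @ 6 + 779.221ms (2)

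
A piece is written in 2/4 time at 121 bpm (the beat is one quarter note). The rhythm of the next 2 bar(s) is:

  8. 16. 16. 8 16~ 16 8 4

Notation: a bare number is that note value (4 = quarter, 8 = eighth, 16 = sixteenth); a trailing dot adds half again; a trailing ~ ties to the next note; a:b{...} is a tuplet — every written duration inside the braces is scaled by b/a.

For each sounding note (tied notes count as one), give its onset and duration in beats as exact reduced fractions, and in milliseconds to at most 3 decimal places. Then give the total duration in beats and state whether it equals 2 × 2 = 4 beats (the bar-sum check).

1) 0.0ms=0b +371.901ms=3/4b
2) 371.901ms=3/4b +185.95ms=3/8b
3) 557.851ms=9/8b +185.95ms=3/8b
4) 743.802ms=3/2b +247.934ms=1/2b
5) 991.736ms=2b +247.934ms=1/2b
6) 1239.669ms=5/2b +247.934ms=1/2b
7) 1487.603ms=3b +495.868ms=1b
Σ=4b of 4 (121bpm 2/4) — PASS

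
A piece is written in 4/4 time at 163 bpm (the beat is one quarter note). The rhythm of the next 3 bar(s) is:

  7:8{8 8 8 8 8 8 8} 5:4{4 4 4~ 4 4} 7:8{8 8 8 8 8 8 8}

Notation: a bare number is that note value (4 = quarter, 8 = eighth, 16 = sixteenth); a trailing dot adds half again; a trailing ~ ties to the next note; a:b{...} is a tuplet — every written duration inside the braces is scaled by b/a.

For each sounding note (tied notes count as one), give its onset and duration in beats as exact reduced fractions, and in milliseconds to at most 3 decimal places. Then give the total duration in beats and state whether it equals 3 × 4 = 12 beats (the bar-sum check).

1) 0.0ms=0b +210.342ms=4/7b
2) 210.342ms=4/7b +210.342ms=4/7b
3) 420.684ms=8/7b +210.342ms=4/7b
4) 631.025ms=12/7b +210.342ms=4/7b
5) 841.367ms=16/7b +210.342ms=4/7b
6) 1051.709ms=20/7b +210.342ms=4/7b
7) 1262.051ms=24/7b +210.342ms=4/7b
8) 1472.393ms=4b +294.479ms=4/5b
9) 1766.871ms=24/5b +294.479ms=4/5b
10) 2061.35ms=28/5b +588.957ms=8/5b
11) 2650.307ms=36/5b +294.479ms=4/5b
12) 2944.785ms=8b +210.342ms=4/7b
13) 3155.127ms=60/7b +210.342ms=4/7b
14) 3365.469ms=64/7b +210.342ms=4/7b
15) 3575.811ms=68/7b +210.342ms=4/7b
16) 3786.152ms=72/7b +210.342ms=4/7b
17) 3996.494ms=76/7b +210.342ms=4/7b
18) 4206.836ms=80/7b +210.342ms=4/7b
Σ=12b of 12 (163bpm 4/4) — PASS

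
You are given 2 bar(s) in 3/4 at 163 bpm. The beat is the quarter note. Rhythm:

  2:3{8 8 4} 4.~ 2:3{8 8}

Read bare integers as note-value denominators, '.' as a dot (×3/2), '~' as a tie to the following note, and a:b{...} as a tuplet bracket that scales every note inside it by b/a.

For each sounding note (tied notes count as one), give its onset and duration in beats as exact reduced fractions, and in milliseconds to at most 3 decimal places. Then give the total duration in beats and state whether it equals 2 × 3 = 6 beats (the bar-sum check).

1) 0.0ms=0b +276.074ms=3/4b
2) 276.074ms=3/4b +276.074ms=3/4b
3) 552.147ms=3/2b +552.147ms=3/2b
4) 1104.294ms=3b +828.221ms=9/4b
5) 1932.515ms=21/4b +276.074ms=3/4b
Σ=6b of 6 (163bpm 3/4) — PASS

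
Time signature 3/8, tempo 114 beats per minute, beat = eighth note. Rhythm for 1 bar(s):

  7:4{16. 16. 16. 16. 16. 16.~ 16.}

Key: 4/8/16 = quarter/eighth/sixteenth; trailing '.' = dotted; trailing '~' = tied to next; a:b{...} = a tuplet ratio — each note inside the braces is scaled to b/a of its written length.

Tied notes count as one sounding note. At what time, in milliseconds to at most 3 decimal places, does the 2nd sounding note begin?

note 2 onset = 3/7b = 225.564ms

1. 0.0ms @ 0 + 225.564ms (3/7)
2. 225.564ms @ 3/7 + 225.564ms (3/7)
3. 451.128ms @ 6/7 + 225.564ms (3/7)
4. 676.692ms @ 9/7 + 225.564ms (3/7)
5. 902.256ms @ 12/7 + 225.564ms (3/7)
6. 1127.82ms @ 15/7 + 451.128ms (6/7)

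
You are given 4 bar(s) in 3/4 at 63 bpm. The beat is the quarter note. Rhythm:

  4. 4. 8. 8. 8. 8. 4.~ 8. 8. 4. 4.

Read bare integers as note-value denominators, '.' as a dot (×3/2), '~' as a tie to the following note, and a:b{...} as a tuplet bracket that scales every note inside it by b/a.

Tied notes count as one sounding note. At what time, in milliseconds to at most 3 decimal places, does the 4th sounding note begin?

note 4 onset = 15/4b = 3571.429ms

1. 0.0ms @ 0 + 1428.571ms (3/2)
2. 1428.571ms @ 3/2 + 1428.571ms (3/2)
3. 2857.143ms @ 3 + 714.286ms (3/4)
4. 3571.429ms @ 15/4 + 714.286ms (3/4)
5. 4285.714ms @ 9/2 + 714.286ms (3/4)
6. 5000.0ms @ 21/4 + 714.286ms (3/4)
7. 5714.286ms @ 6 + 2142.857ms (9/4)
8. 7857.143ms @ 33/4 + 714.286ms (3/4)
9. 8571.429ms @ 9 + 1428.571ms (3/2)
10. 10000.0ms @ 21/2 + 1428.571ms (3/2)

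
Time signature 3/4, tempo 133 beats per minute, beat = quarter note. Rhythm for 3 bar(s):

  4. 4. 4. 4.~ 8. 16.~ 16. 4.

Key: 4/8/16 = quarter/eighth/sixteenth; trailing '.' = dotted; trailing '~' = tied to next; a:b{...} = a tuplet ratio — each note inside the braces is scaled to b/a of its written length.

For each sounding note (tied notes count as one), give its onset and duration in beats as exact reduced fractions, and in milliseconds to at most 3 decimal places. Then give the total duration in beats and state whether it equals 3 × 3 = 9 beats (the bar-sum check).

1) 0.0ms=0b +676.692ms=3/2b
2) 676.692ms=3/2b +676.692ms=3/2b
3) 1353.383ms=3b +676.692ms=3/2b
4) 2030.075ms=9/2b +1015.038ms=9/4b
5) 3045.113ms=27/4b +338.346ms=3/4b
6) 3383.459ms=15/2b +676.692ms=3/2b
Σ=9b of 9 (133bpm 3/4) — PASS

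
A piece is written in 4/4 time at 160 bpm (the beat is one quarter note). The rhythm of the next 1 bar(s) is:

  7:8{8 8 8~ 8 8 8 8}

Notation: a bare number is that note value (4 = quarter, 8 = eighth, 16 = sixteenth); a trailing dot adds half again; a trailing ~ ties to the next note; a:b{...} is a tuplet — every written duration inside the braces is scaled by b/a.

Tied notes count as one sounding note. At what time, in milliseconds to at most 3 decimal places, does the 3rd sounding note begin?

note 3 onset = 8/7b = 428.571ms

1. 0.0ms @ 0 + 214.286ms (4/7)
2. 214.286ms @ 4/7 + 214.286ms (4/7)
3. 428.571ms @ 8/7 + 428.571ms (8/7)
4. 857.143ms @ 16/7 + 214.286ms (4/7)
5. 1071.429ms @ 20/7 + 214.286ms (4/7)
6. 1285.714ms @ 24/7 + 214.286ms (4/7)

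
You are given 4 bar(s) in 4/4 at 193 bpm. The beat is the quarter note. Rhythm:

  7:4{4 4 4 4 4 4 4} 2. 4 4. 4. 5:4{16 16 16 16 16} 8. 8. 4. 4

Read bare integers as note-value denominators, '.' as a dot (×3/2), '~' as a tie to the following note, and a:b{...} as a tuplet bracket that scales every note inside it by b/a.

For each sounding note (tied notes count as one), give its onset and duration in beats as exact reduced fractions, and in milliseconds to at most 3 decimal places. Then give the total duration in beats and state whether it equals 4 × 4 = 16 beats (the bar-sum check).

1) 0.0ms=0b +177.646ms=4/7b
2) 177.646ms=4/7b +177.646ms=4/7b
3) 355.292ms=8/7b +177.646ms=4/7b
4) 532.939ms=12/7b +177.646ms=4/7b
5) 710.585ms=16/7b +177.646ms=4/7b
6) 888.231ms=20/7b +177.646ms=4/7b
7) 1065.877ms=24/7b +177.646ms=4/7b
8) 1243.523ms=4b +932.642ms=3b
9) 2176.166ms=7b +310.881ms=1b
10) 2487.047ms=8b +466.321ms=3/2b
11) 2953.368ms=19/2b +466.321ms=3/2b
12) 3419.689ms=11b +62.176ms=1/5b
13) 3481.865ms=56/5b +62.176ms=1/5b
14) 3544.041ms=57/5b +62.176ms=1/5b
15) 3606.218ms=58/5b +62.176ms=1/5b
16) 3668.394ms=59/5b +62.176ms=1/5b
17) 3730.57ms=12b +233.161ms=3/4b
18) 3963.731ms=51/4b +233.161ms=3/4b
19) 4196.891ms=27/2b +466.321ms=3/2b
20) 4663.212ms=15b +310.881ms=1b
Σ=16b of 16 (193bpm 4/4) — PASS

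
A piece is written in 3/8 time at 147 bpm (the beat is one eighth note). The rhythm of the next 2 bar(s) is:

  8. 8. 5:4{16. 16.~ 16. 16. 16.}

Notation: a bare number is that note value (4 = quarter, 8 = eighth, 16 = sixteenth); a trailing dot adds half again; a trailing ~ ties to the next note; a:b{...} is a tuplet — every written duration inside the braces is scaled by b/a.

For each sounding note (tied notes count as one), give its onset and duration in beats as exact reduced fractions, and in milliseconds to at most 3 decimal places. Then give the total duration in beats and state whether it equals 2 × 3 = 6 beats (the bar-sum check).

1) 0.0ms=0b +612.245ms=3/2b
2) 612.245ms=3/2b +612.245ms=3/2b
3) 1224.49ms=3b +244.898ms=3/5b
4) 1469.388ms=18/5b +489.796ms=6/5b
5) 1959.184ms=24/5b +244.898ms=3/5b
6) 2204.082ms=27/5b +244.898ms=3/5b
Σ=6b of 6 (147bpm 3/8) — PASS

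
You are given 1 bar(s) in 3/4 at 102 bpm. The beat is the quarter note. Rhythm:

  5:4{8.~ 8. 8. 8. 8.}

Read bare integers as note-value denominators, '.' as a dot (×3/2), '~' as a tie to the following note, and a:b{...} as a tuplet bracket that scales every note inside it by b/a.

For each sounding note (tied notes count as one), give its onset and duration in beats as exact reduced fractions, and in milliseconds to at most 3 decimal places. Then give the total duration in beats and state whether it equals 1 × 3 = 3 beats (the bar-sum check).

1) 0.0ms=0b +705.882ms=6/5b
2) 705.882ms=6/5b +352.941ms=3/5b
3) 1058.824ms=9/5b +352.941ms=3/5b
4) 1411.765ms=12/5b +352.941ms=3/5b
Σ=3b of 3 (102bpm 3/4) — PASS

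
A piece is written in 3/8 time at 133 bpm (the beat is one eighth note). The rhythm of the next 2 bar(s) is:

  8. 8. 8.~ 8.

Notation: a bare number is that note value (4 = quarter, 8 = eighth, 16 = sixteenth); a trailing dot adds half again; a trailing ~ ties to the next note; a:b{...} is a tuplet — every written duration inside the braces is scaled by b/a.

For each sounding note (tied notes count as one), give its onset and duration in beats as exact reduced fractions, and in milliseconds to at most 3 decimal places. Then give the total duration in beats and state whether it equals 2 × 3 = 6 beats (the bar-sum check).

1) 0.0ms=0b +676.692ms=3/2b
2) 676.692ms=3/2b +676.692ms=3/2b
3) 1353.383ms=3b +1353.383ms=3b
Σ=6b of 6 (133bpm 3/8) — PASS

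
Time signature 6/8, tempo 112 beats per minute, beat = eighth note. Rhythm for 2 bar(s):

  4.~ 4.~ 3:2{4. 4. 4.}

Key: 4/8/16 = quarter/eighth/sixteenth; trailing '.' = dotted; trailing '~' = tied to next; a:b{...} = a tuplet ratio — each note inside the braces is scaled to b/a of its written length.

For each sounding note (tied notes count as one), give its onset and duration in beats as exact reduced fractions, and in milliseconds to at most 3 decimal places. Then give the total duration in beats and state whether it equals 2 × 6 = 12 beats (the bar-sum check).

1) 0.0ms=0b +4285.714ms=8b
2) 4285.714ms=8b +1071.429ms=2b
3) 5357.143ms=10b +1071.429ms=2b
Σ=12b of 12 (112bpm 6/8) — PASS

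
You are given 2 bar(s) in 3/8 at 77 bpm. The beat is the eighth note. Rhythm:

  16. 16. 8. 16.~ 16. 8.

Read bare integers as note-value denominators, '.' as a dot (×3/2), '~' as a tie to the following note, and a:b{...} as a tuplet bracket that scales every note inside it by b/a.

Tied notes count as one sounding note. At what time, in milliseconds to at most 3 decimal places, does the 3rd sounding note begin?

1. 0.0ms @ 0 + 584.416ms (3/4)
2. 584.416ms @ 3/4 + 584.416ms (3/4)
3. 1168.831ms @ 3/2 + 1168.831ms (3/2)
4. 2337.662ms @ 3 + 1168.831ms (3/2)
5. 3506.494ms @ 9/2 + 1168.831ms (3/2)

note 3 onset = 3/2b = 1168.831ms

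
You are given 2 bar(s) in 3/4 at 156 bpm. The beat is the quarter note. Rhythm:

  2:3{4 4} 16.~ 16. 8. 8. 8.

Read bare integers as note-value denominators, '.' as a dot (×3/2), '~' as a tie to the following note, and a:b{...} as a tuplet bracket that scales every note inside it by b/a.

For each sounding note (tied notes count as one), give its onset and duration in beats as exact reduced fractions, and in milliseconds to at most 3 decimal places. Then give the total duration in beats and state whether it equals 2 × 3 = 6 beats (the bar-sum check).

1) 0.0ms=0b +576.923ms=3/2b
2) 576.923ms=3/2b +576.923ms=3/2b
3) 1153.846ms=3b +288.462ms=3/4b
4) 1442.308ms=15/4b +288.462ms=3/4b
5) 1730.769ms=9/2b +288.462ms=3/4b
6) 2019.231ms=21/4b +288.462ms=3/4b
Σ=6b of 6 (156bpm 3/4) — PASS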